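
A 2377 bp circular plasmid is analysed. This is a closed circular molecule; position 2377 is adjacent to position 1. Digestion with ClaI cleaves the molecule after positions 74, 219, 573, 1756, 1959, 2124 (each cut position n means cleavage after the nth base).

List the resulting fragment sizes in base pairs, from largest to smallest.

1183, 354, 327, 203, 165, 145 bp

Circular molecule, 6 cuts → 6 fragments:
  219 − 74 = 145 bp
  573 − 219 = 354 bp
  1756 − 573 = 1183 bp
  1959 − 1756 = 203 bp
  2124 − 1959 = 165 bp
  wrap: 2377 − 2124 + 74 = 327 bp
Sorted largest to smallest: 1183, 354, 327, 203, 165, 145 bp.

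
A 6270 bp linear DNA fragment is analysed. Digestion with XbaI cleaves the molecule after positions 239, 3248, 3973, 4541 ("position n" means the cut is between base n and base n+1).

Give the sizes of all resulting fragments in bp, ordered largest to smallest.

Linear molecule, 4 cuts → 5 fragments:
  239 − 0 = 239 bp
  3248 − 239 = 3009 bp
  3973 − 3248 = 725 bp
  4541 − 3973 = 568 bp
  6270 − 4541 = 1729 bp
Sorted largest to smallest: 3009, 1729, 725, 568, 239 bp.

3009, 1729, 725, 568, 239 bp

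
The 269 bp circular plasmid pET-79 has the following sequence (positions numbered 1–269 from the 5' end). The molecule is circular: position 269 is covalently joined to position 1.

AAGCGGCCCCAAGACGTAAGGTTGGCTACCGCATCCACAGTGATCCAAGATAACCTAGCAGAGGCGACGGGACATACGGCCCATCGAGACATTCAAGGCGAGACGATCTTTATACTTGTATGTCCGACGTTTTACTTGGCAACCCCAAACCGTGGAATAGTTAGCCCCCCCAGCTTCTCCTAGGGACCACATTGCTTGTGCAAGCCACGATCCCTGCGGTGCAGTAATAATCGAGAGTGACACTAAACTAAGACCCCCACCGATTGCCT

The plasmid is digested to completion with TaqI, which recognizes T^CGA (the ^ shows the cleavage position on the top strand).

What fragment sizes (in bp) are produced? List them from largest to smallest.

147, 122 bp

TaqI sites (TCGA) start at positions 84, 231.
TaqI cuts after the first base of each site, so after positions 84, 231.
Circular molecule, 2 cuts → 2 fragments:
  85–231 → 147 bp
  232–269 then 1–84 → 38 + 84 = 122 bp
Sorted largest to smallest: 147, 122 bp.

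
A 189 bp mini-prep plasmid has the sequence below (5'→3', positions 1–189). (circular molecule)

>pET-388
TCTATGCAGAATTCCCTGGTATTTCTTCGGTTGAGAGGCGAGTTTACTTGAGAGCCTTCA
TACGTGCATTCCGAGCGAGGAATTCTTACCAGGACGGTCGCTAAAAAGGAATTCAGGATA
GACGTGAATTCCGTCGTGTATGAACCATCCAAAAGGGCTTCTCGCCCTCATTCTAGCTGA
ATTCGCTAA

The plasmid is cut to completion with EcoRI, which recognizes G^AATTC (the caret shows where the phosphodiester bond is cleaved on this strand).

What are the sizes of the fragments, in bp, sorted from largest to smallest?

71, 53, 29, 19, 17 bp

EcoRI sites (GAATTC) start at positions 9, 80, 109, 126, 179.
EcoRI cuts after the first base of each site, so after positions 9, 80, 109, 126, 179.
Circular molecule, 5 cuts → 5 fragments:
  10–80 → 71 bp
  81–109 → 29 bp
  110–126 → 17 bp
  127–179 → 53 bp
  180–189 then 1–9 → 10 + 9 = 19 bp
Sorted largest to smallest: 71, 53, 29, 19, 17 bp.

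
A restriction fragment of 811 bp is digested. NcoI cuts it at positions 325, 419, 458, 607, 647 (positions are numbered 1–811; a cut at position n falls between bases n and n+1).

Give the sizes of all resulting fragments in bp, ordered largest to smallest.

325, 164, 149, 94, 40, 39 bp

Linear molecule, 5 cuts → 6 fragments:
  325 − 0 = 325 bp
  419 − 325 = 94 bp
  458 − 419 = 39 bp
  607 − 458 = 149 bp
  647 − 607 = 40 bp
  811 − 647 = 164 bp
Sorted largest to smallest: 325, 164, 149, 94, 40, 39 bp.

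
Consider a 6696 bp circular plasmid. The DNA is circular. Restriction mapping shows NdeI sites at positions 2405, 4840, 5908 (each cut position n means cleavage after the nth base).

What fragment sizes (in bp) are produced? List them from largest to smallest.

Circular molecule, 3 cuts → 3 fragments:
  4840 − 2405 = 2435 bp
  5908 − 4840 = 1068 bp
  wrap: 6696 − 5908 + 2405 = 3193 bp
Sorted largest to smallest: 3193, 2435, 1068 bp.

3193, 2435, 1068 bp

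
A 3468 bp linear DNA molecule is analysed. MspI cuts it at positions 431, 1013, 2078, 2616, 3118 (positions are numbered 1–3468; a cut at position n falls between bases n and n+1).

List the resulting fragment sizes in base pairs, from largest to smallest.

1065, 582, 538, 502, 431, 350 bp

Linear molecule, 5 cuts → 6 fragments:
  431 − 0 = 431 bp
  1013 − 431 = 582 bp
  2078 − 1013 = 1065 bp
  2616 − 2078 = 538 bp
  3118 − 2616 = 502 bp
  3468 − 3118 = 350 bp
Sorted largest to smallest: 1065, 582, 538, 502, 431, 350 bp.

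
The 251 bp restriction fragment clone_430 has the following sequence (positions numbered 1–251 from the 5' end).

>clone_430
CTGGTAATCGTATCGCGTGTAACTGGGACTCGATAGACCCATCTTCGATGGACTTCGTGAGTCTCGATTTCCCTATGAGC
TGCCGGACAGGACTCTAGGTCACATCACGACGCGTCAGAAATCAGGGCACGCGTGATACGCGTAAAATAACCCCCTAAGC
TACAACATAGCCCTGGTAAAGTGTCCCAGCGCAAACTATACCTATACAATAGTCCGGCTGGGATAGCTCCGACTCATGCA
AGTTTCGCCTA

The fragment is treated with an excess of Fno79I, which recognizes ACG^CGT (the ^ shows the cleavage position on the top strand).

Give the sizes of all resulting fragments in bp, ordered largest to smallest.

112, 111, 19, 9 bp

Fno79I sites (ACGCGT) start at positions 110, 129, 138.
Fno79I cuts after base 3 of each site, so after positions 112, 131, 140.
Linear molecule, 3 cuts → 4 fragments:
  1–112 → 112 bp
  113–131 → 19 bp
  132–140 → 9 bp
  141–251 → 111 bp
Sorted largest to smallest: 112, 111, 19, 9 bp.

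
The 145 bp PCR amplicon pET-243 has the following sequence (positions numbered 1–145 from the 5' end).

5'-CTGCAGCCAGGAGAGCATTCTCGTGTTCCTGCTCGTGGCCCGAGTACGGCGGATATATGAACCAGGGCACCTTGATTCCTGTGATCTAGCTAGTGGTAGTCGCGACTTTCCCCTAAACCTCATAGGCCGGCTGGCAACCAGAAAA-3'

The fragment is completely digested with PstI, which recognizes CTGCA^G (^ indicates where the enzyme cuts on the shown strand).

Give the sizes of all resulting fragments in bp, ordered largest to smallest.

140, 5 bp

The PstI site (CTGCAG) starts at position 1.
PstI cuts after base 5 of each site (before the last base), so after position 5.
Linear molecule, 1 cut → 2 fragments:
  1–5 → 5 bp
  6–145 → 140 bp
Sorted largest to smallest: 140, 5 bp.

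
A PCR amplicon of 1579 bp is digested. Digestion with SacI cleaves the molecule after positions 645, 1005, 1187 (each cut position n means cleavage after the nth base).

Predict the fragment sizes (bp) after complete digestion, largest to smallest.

Linear molecule, 3 cuts → 4 fragments:
  645 − 0 = 645 bp
  1005 − 645 = 360 bp
  1187 − 1005 = 182 bp
  1579 − 1187 = 392 bp
Sorted largest to smallest: 645, 392, 360, 182 bp.

645, 392, 360, 182 bp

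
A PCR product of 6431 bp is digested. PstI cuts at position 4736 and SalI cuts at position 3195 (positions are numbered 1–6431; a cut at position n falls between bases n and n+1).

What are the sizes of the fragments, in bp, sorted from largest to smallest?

3195, 1695, 1541 bp

Combined cut positions (sorted): 3195, 4736.
Linear molecule, 2 cuts → 3 fragments:
  3195 − 0 = 3195 bp
  4736 − 3195 = 1541 bp
  6431 − 4736 = 1695 bp
Sorted largest to smallest: 3195, 1695, 1541 bp.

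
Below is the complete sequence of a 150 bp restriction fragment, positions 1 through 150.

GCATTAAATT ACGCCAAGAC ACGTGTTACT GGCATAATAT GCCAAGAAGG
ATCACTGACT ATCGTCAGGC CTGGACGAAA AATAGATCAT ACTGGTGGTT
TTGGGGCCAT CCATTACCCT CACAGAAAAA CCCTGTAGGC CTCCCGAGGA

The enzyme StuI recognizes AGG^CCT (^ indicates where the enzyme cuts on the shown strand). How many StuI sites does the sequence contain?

2

AGGCCT occurs starting at positions 67, 137.
StuI cuts at 2 sites.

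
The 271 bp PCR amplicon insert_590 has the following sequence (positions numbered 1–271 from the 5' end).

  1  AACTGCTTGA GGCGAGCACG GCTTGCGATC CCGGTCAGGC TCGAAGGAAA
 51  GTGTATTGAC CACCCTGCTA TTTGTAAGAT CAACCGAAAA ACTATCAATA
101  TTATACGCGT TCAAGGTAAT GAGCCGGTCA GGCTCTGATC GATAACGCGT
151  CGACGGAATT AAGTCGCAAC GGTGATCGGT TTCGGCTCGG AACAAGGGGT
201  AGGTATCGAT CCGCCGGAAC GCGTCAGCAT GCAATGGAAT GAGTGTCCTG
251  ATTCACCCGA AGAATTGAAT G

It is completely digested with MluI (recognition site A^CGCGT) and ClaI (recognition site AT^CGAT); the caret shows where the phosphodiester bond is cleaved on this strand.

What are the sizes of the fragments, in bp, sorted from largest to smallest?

MluI sites (ACGCGT) start at positions 105, 145, 219.
MluI cuts after the first base of each site, so after positions 105, 145, 219.
ClaI sites (ATCGAT) start at positions 138, 205.
ClaI cuts after base 2 of each site, so after positions 139, 206.
Combined cut positions: 105, 139, 145, 206, 219.
Linear molecule, 5 cuts → 6 fragments:
  1–105 → 105 bp
  106–139 → 34 bp
  140–145 → 6 bp
  146–206 → 61 bp
  207–219 → 13 bp
  220–271 → 52 bp
Sorted largest to smallest: 105, 61, 52, 34, 13, 6 bp.

105, 61, 52, 34, 13, 6 bp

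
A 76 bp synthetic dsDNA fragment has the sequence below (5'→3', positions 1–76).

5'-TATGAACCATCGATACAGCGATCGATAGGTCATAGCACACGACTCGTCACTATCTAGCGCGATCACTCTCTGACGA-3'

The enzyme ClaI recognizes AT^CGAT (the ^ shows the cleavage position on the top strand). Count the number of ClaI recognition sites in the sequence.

ATCGAT occurs starting at positions 9, 21.
ClaI cuts at 2 sites.

2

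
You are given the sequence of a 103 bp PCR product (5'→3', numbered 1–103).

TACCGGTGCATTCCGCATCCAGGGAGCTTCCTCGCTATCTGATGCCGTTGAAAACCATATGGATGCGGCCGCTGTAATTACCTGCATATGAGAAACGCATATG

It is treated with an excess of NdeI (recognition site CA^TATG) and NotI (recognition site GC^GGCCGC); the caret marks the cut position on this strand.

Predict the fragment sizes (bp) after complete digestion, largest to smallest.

57, 20, 13, 9, 4 bp

NdeI sites (CATATG) start at positions 56, 85, 98.
NdeI cuts after base 2 of each site, so after positions 57, 86, 99.
The NotI site (GCGGCCGC) starts at position 65.
NotI cuts after base 2 of each site, so after position 66.
Combined cut positions: 57, 66, 86, 99.
Linear molecule, 4 cuts → 5 fragments:
  1–57 → 57 bp
  58–66 → 9 bp
  67–86 → 20 bp
  87–99 → 13 bp
  100–103 → 4 bp
Sorted largest to smallest: 57, 20, 13, 9, 4 bp.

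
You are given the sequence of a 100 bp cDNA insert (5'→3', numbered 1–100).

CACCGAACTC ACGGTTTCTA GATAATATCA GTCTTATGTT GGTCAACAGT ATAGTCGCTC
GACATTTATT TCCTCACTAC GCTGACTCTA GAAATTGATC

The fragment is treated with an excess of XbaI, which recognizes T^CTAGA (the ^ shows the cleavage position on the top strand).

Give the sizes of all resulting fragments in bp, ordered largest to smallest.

XbaI sites (TCTAGA) start at positions 17, 87.
XbaI cuts after the first base of each site, so after positions 17, 87.
Linear molecule, 2 cuts → 3 fragments:
  1–17 → 17 bp
  18–87 → 70 bp
  88–100 → 13 bp
Sorted largest to smallest: 70, 17, 13 bp.

70, 17, 13 bp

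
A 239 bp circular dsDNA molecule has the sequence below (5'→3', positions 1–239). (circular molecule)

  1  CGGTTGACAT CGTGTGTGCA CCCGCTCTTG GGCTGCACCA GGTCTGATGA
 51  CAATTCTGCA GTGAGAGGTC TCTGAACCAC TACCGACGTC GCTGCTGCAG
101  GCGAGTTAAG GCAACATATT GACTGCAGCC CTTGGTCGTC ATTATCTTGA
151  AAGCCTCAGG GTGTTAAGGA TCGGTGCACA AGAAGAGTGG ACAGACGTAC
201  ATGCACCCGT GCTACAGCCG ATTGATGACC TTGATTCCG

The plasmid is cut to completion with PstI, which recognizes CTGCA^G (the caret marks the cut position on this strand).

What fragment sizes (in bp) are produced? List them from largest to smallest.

PstI sites (CTGCAG) start at positions 56, 95, 123.
PstI cuts after base 5 of each site (before the last base), so after positions 60, 99, 127.
Circular molecule, 3 cuts → 3 fragments:
  61–99 → 39 bp
  100–127 → 28 bp
  128–239 then 1–60 → 112 + 60 = 172 bp
Sorted largest to smallest: 172, 39, 28 bp.

172, 39, 28 bp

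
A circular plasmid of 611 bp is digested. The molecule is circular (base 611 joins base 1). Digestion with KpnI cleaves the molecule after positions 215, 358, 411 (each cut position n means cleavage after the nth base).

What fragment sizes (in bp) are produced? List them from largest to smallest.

Circular molecule, 3 cuts → 3 fragments:
  358 − 215 = 143 bp
  411 − 358 = 53 bp
  wrap: 611 − 411 + 215 = 415 bp
Sorted largest to smallest: 415, 143, 53 bp.

415, 143, 53 bp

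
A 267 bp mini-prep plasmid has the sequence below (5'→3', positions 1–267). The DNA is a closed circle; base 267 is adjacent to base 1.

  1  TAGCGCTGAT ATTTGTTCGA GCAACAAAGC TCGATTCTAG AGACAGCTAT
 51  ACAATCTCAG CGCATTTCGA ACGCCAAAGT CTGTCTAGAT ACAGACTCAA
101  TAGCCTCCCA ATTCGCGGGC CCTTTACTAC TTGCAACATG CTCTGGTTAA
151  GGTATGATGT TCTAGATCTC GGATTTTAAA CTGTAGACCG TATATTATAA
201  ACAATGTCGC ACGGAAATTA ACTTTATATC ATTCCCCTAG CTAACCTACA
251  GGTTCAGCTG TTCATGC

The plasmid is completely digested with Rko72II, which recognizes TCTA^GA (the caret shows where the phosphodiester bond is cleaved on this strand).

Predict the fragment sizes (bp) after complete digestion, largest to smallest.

142, 77, 48 bp

Rko72II sites (TCTAGA) start at positions 36, 84, 161.
Rko72II cuts after base 4 of each site, so after positions 39, 87, 164.
Circular molecule, 3 cuts → 3 fragments:
  40–87 → 48 bp
  88–164 → 77 bp
  165–267 then 1–39 → 103 + 39 = 142 bp
Sorted largest to smallest: 142, 77, 48 bp.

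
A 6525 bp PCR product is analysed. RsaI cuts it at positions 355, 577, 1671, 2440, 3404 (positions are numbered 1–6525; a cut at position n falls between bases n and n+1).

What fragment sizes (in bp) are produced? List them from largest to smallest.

3121, 1094, 964, 769, 355, 222 bp

Linear molecule, 5 cuts → 6 fragments:
  355 − 0 = 355 bp
  577 − 355 = 222 bp
  1671 − 577 = 1094 bp
  2440 − 1671 = 769 bp
  3404 − 2440 = 964 bp
  6525 − 3404 = 3121 bp
Sorted largest to smallest: 3121, 1094, 964, 769, 355, 222 bp.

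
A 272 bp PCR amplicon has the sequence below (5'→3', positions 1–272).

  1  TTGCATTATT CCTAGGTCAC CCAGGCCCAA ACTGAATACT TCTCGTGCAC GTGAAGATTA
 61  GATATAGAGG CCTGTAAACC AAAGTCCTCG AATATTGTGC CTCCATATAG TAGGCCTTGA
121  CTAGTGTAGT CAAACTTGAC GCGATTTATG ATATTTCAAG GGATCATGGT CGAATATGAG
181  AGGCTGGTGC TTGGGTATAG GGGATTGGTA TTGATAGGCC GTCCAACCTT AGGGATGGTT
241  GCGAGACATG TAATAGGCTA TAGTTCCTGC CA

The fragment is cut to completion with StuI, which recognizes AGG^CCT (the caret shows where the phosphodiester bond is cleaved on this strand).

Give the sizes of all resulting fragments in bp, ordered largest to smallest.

158, 70, 44 bp

StuI sites (AGGCCT) start at positions 68, 112.
StuI cuts after base 3 of each site, so after positions 70, 114.
Linear molecule, 2 cuts → 3 fragments:
  1–70 → 70 bp
  71–114 → 44 bp
  115–272 → 158 bp
Sorted largest to smallest: 158, 70, 44 bp.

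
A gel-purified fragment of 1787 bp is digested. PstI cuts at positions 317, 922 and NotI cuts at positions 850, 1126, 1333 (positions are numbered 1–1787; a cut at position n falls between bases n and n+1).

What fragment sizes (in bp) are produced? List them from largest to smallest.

Combined cut positions (sorted): 317, 850, 922, 1126, 1333.
Linear molecule, 5 cuts → 6 fragments:
  317 − 0 = 317 bp
  850 − 317 = 533 bp
  922 − 850 = 72 bp
  1126 − 922 = 204 bp
  1333 − 1126 = 207 bp
  1787 − 1333 = 454 bp
Sorted largest to smallest: 533, 454, 317, 207, 204, 72 bp.

533, 454, 317, 207, 204, 72 bp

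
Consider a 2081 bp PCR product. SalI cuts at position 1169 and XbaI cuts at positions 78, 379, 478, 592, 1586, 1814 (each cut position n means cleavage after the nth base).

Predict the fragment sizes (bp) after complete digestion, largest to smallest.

577, 417, 301, 267, 228, 114, 99, 78 bp

Combined cut positions (sorted): 78, 379, 478, 592, 1169, 1586, 1814.
Linear molecule, 7 cuts → 8 fragments:
  78 − 0 = 78 bp
  379 − 78 = 301 bp
  478 − 379 = 99 bp
  592 − 478 = 114 bp
  1169 − 592 = 577 bp
  1586 − 1169 = 417 bp
  1814 − 1586 = 228 bp
  2081 − 1814 = 267 bp
Sorted largest to smallest: 577, 417, 301, 267, 228, 114, 99, 78 bp.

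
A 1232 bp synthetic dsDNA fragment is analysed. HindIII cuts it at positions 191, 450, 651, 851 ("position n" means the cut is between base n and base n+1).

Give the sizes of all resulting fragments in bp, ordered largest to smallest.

Linear molecule, 4 cuts → 5 fragments:
  191 − 0 = 191 bp
  450 − 191 = 259 bp
  651 − 450 = 201 bp
  851 − 651 = 200 bp
  1232 − 851 = 381 bp
Sorted largest to smallest: 381, 259, 201, 200, 191 bp.

381, 259, 201, 200, 191 bp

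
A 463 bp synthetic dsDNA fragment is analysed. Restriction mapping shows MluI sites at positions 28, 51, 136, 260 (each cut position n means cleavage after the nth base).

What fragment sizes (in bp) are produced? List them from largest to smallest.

203, 124, 85, 28, 23 bp

Linear molecule, 4 cuts → 5 fragments:
  28 − 0 = 28 bp
  51 − 28 = 23 bp
  136 − 51 = 85 bp
  260 − 136 = 124 bp
  463 − 260 = 203 bp
Sorted largest to smallest: 203, 124, 85, 28, 23 bp.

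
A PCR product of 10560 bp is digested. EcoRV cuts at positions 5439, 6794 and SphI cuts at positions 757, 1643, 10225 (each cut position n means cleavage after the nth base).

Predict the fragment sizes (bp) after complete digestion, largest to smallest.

3796, 3431, 1355, 886, 757, 335 bp

Combined cut positions (sorted): 757, 1643, 5439, 6794, 10225.
Linear molecule, 5 cuts → 6 fragments:
  757 − 0 = 757 bp
  1643 − 757 = 886 bp
  5439 − 1643 = 3796 bp
  6794 − 5439 = 1355 bp
  10225 − 6794 = 3431 bp
  10560 − 10225 = 335 bp
Sorted largest to smallest: 3796, 3431, 1355, 886, 757, 335 bp.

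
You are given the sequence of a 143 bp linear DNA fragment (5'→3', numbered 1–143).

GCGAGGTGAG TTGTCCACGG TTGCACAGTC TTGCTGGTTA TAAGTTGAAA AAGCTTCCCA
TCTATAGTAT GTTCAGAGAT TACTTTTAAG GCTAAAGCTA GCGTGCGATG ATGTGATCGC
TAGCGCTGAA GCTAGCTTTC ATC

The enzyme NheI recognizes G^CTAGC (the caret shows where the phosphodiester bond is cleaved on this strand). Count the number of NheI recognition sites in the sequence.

GCTAGC occurs starting at positions 97, 119, 131.
NheI cuts at 3 sites.

3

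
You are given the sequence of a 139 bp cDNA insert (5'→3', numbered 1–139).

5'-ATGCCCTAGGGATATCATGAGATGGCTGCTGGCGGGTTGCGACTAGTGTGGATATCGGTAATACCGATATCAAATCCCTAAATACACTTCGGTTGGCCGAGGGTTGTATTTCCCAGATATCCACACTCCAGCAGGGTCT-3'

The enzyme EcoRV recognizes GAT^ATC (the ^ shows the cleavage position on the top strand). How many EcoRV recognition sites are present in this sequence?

GATATC occurs starting at positions 11, 51, 66, 116.
EcoRV cuts at 4 sites.

4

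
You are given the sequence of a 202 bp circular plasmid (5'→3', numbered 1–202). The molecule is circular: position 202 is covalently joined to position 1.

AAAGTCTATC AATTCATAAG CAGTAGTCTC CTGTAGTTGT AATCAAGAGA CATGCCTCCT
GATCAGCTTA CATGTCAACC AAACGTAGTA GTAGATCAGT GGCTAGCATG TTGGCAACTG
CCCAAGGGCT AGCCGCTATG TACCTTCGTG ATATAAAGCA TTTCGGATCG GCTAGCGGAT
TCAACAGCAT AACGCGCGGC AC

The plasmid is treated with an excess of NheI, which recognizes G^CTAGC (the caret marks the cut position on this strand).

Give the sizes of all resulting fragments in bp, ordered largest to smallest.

NheI sites (GCTAGC) start at positions 102, 128, 171.
NheI cuts after the first base of each site, so after positions 102, 128, 171.
Circular molecule, 3 cuts → 3 fragments:
  103–128 → 26 bp
  129–171 → 43 bp
  172–202 then 1–102 → 31 + 102 = 133 bp
Sorted largest to smallest: 133, 43, 26 bp.

133, 43, 26 bp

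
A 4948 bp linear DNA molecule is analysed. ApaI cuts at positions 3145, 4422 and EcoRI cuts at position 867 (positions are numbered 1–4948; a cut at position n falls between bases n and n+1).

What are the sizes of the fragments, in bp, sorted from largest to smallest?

2278, 1277, 867, 526 bp

Combined cut positions (sorted): 867, 3145, 4422.
Linear molecule, 3 cuts → 4 fragments:
  867 − 0 = 867 bp
  3145 − 867 = 2278 bp
  4422 − 3145 = 1277 bp
  4948 − 4422 = 526 bp
Sorted largest to smallest: 2278, 1277, 867, 526 bp.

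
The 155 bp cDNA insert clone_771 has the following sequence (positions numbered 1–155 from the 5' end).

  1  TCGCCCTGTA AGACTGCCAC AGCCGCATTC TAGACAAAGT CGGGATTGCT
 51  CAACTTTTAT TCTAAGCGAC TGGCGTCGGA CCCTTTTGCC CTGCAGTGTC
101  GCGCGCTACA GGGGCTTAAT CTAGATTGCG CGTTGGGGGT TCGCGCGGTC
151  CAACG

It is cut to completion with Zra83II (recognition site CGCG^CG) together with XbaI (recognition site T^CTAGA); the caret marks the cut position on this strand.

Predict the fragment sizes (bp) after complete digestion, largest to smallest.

Zra83II sites (CGCGCG) start at positions 100, 142.
Zra83II cuts after base 4 of each site, so after positions 103, 145.
XbaI sites (TCTAGA) start at positions 29, 120.
XbaI cuts after the first base of each site, so after positions 29, 120.
Combined cut positions: 29, 103, 120, 145.
Linear molecule, 4 cuts → 5 fragments:
  1–29 → 29 bp
  30–103 → 74 bp
  104–120 → 17 bp
  121–145 → 25 bp
  146–155 → 10 bp
Sorted largest to smallest: 74, 29, 25, 17, 10 bp.

74, 29, 25, 17, 10 bp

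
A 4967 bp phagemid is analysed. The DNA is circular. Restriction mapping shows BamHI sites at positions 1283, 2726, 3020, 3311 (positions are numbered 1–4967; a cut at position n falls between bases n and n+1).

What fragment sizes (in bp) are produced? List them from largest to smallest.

2939, 1443, 294, 291 bp

Circular molecule, 4 cuts → 4 fragments:
  2726 − 1283 = 1443 bp
  3020 − 2726 = 294 bp
  3311 − 3020 = 291 bp
  wrap: 4967 − 3311 + 1283 = 2939 bp
Sorted largest to smallest: 2939, 1443, 294, 291 bp.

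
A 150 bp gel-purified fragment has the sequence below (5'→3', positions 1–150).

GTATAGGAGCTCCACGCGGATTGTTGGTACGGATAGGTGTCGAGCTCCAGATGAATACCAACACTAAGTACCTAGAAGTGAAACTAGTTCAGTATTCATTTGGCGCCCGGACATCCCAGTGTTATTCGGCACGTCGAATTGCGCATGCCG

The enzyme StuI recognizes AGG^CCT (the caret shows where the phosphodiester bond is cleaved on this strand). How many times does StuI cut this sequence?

No occurrence of AGGCCT is present in the sequence.
StuI does not cut: 0 sites.

0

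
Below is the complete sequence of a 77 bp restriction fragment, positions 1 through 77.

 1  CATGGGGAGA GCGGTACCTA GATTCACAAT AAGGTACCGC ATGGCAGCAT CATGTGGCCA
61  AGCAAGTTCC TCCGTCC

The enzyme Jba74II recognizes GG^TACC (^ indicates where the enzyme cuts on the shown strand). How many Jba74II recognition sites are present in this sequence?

2

GGTACC occurs starting at positions 13, 33.
Jba74II cuts at 2 sites.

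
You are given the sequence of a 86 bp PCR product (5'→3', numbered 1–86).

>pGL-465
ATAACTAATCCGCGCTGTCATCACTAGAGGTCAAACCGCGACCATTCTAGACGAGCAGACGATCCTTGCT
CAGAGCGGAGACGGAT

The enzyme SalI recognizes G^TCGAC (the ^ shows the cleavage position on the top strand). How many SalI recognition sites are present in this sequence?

No occurrence of GTCGAC is present in the sequence.
SalI does not cut: 0 sites.

0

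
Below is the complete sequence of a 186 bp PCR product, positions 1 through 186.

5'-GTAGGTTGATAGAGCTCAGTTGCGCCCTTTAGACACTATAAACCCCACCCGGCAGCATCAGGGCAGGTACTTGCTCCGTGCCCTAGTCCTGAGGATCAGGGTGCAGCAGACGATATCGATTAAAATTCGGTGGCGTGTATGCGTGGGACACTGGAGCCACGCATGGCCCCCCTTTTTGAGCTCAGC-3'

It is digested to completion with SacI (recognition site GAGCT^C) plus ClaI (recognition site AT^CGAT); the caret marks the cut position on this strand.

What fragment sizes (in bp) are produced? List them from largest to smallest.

100, 66, 16, 4 bp

SacI sites (GAGCTC) start at positions 12, 178.
SacI cuts after base 5 of each site (before the last base), so after positions 16, 182.
The ClaI site (ATCGAT) starts at position 115.
ClaI cuts after base 2 of each site, so after position 116.
Combined cut positions: 16, 116, 182.
Linear molecule, 3 cuts → 4 fragments:
  1–16 → 16 bp
  17–116 → 100 bp
  117–182 → 66 bp
  183–186 → 4 bp
Sorted largest to smallest: 100, 66, 16, 4 bp.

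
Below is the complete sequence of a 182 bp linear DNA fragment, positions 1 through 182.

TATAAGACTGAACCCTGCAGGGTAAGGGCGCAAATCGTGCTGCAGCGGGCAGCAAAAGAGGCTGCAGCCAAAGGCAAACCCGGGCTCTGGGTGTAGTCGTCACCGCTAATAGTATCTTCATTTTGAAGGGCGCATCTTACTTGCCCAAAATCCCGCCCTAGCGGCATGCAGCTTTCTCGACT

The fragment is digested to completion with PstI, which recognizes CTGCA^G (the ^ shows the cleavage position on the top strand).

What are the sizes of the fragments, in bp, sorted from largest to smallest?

PstI sites (CTGCAG) start at positions 15, 40, 62.
PstI cuts after base 5 of each site (before the last base), so after positions 19, 44, 66.
Linear molecule, 3 cuts → 4 fragments:
  1–19 → 19 bp
  20–44 → 25 bp
  45–66 → 22 bp
  67–182 → 116 bp
Sorted largest to smallest: 116, 25, 22, 19 bp.

116, 25, 22, 19 bp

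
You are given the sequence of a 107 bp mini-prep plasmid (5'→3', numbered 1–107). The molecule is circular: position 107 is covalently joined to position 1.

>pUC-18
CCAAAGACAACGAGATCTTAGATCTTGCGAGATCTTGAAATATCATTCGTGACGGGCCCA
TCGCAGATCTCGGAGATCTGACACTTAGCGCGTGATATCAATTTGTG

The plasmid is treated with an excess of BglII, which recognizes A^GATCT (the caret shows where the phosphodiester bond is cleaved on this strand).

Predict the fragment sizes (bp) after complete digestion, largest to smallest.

46, 35, 10, 9, 7 bp

BglII sites (AGATCT) start at positions 13, 20, 30, 65, 74.
BglII cuts after the first base of each site, so after positions 13, 20, 30, 65, 74.
Circular molecule, 5 cuts → 5 fragments:
  14–20 → 7 bp
  21–30 → 10 bp
  31–65 → 35 bp
  66–74 → 9 bp
  75–107 then 1–13 → 33 + 13 = 46 bp
Sorted largest to smallest: 46, 35, 10, 9, 7 bp.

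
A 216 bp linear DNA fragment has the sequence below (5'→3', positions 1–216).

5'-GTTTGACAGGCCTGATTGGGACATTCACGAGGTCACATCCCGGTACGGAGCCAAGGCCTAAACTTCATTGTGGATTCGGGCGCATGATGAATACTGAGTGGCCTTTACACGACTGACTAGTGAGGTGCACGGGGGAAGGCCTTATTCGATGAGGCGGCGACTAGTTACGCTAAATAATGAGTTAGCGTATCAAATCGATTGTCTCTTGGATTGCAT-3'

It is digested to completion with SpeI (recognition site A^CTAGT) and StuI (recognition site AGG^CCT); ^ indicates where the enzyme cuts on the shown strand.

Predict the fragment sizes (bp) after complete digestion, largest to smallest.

SpeI sites (ACTAGT) start at positions 116, 160.
SpeI cuts after the first base of each site, so after positions 116, 160.
StuI sites (AGGCCT) start at positions 8, 54, 137.
StuI cuts after base 3 of each site, so after positions 10, 56, 139.
Combined cut positions: 10, 56, 116, 139, 160.
Linear molecule, 5 cuts → 6 fragments:
  1–10 → 10 bp
  11–56 → 46 bp
  57–116 → 60 bp
  117–139 → 23 bp
  140–160 → 21 bp
  161–216 → 56 bp
Sorted largest to smallest: 60, 56, 46, 23, 21, 10 bp.

60, 56, 46, 23, 21, 10 bp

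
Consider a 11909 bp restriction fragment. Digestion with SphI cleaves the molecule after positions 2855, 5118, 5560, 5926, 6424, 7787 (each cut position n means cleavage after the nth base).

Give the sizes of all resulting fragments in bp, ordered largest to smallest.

Linear molecule, 6 cuts → 7 fragments:
  2855 − 0 = 2855 bp
  5118 − 2855 = 2263 bp
  5560 − 5118 = 442 bp
  5926 − 5560 = 366 bp
  6424 − 5926 = 498 bp
  7787 − 6424 = 1363 bp
  11909 − 7787 = 4122 bp
Sorted largest to smallest: 4122, 2855, 2263, 1363, 498, 442, 366 bp.

4122, 2855, 2263, 1363, 498, 442, 366 bp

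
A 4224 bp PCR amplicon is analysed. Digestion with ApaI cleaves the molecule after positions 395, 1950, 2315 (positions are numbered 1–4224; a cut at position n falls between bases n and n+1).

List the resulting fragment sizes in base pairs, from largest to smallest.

Linear molecule, 3 cuts → 4 fragments:
  395 − 0 = 395 bp
  1950 − 395 = 1555 bp
  2315 − 1950 = 365 bp
  4224 − 2315 = 1909 bp
Sorted largest to smallest: 1909, 1555, 395, 365 bp.

1909, 1555, 395, 365 bp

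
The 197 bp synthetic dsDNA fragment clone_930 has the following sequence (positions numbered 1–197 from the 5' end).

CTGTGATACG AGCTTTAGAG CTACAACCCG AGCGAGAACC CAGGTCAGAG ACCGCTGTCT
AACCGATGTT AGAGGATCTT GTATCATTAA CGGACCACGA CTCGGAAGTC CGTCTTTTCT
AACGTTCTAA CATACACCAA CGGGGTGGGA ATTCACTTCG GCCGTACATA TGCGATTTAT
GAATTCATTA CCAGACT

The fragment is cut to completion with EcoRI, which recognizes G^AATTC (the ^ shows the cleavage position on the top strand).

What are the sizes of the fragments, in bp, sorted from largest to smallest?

149, 32, 16 bp

EcoRI sites (GAATTC) start at positions 149, 181.
EcoRI cuts after the first base of each site, so after positions 149, 181.
Linear molecule, 2 cuts → 3 fragments:
  1–149 → 149 bp
  150–181 → 32 bp
  182–197 → 16 bp
Sorted largest to smallest: 149, 32, 16 bp.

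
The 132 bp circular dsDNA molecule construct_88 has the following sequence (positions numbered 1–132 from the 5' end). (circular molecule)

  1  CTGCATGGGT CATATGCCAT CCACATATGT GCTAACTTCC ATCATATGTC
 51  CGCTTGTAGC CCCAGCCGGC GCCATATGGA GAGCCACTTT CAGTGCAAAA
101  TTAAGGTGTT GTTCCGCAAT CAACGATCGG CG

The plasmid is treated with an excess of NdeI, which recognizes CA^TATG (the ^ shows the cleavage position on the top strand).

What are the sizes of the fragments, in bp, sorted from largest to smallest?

70, 30, 19, 13 bp

NdeI sites (CATATG) start at positions 11, 24, 43, 73.
NdeI cuts after base 2 of each site, so after positions 12, 25, 44, 74.
Circular molecule, 4 cuts → 4 fragments:
  13–25 → 13 bp
  26–44 → 19 bp
  45–74 → 30 bp
  75–132 then 1–12 → 58 + 12 = 70 bp
Sorted largest to smallest: 70, 30, 19, 13 bp.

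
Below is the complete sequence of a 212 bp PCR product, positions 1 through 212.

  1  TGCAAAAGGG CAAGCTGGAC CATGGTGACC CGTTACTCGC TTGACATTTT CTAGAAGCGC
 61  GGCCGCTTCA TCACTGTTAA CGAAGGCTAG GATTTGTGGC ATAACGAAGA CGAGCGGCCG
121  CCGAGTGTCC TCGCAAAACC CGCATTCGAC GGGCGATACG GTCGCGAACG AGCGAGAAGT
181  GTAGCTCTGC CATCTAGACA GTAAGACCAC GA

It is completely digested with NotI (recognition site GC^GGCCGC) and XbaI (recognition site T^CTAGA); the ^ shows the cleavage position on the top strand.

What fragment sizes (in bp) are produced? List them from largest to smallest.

NotI sites (GCGGCCGC) start at positions 59, 114.
NotI cuts after base 2 of each site, so after positions 60, 115.
XbaI sites (TCTAGA) start at positions 50, 193.
XbaI cuts after the first base of each site, so after positions 50, 193.
Combined cut positions: 50, 60, 115, 193.
Linear molecule, 4 cuts → 5 fragments:
  1–50 → 50 bp
  51–60 → 10 bp
  61–115 → 55 bp
  116–193 → 78 bp
  194–212 → 19 bp
Sorted largest to smallest: 78, 55, 50, 19, 10 bp.

78, 55, 50, 19, 10 bp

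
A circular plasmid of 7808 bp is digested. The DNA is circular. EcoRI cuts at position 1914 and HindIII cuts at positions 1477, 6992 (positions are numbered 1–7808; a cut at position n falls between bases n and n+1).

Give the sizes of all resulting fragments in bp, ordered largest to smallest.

5078, 2293, 437 bp

Combined cut positions (sorted): 1477, 1914, 6992.
Circular molecule, 3 cuts → 3 fragments:
  1914 − 1477 = 437 bp
  6992 − 1914 = 5078 bp
  wrap: 7808 − 6992 + 1477 = 2293 bp
Sorted largest to smallest: 5078, 2293, 437 bp.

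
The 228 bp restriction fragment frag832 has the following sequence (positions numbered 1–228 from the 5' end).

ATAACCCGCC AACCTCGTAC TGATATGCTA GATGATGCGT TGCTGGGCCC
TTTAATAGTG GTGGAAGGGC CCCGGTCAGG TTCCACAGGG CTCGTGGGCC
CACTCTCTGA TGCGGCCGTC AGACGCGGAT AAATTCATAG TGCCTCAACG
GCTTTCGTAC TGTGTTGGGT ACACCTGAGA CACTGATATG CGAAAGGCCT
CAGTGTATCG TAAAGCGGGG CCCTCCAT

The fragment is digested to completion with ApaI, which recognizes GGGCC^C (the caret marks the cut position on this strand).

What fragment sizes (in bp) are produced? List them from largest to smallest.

122, 49, 29, 22, 6 bp

ApaI sites (GGGCCC) start at positions 45, 67, 96, 218.
ApaI cuts after base 5 of each site (before the last base), so after positions 49, 71, 100, 222.
Linear molecule, 4 cuts → 5 fragments:
  1–49 → 49 bp
  50–71 → 22 bp
  72–100 → 29 bp
  101–222 → 122 bp
  223–228 → 6 bp
Sorted largest to smallest: 122, 49, 29, 22, 6 bp.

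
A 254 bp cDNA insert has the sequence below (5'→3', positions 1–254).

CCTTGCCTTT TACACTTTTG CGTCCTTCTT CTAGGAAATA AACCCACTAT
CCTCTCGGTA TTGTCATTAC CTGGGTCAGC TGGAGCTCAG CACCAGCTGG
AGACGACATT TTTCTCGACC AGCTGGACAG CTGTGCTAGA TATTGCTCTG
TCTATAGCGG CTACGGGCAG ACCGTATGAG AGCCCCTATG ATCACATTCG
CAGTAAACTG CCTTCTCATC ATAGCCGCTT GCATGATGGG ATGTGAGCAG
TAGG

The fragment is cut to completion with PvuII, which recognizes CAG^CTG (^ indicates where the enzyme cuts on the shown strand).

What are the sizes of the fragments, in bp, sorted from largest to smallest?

124, 79, 26, 17, 8 bp

PvuII sites (CAGCTG) start at positions 77, 94, 120, 128.
PvuII cuts after base 3 of each site, so after positions 79, 96, 122, 130.
Linear molecule, 4 cuts → 5 fragments:
  1–79 → 79 bp
  80–96 → 17 bp
  97–122 → 26 bp
  123–130 → 8 bp
  131–254 → 124 bp
Sorted largest to smallest: 124, 79, 26, 17, 8 bp.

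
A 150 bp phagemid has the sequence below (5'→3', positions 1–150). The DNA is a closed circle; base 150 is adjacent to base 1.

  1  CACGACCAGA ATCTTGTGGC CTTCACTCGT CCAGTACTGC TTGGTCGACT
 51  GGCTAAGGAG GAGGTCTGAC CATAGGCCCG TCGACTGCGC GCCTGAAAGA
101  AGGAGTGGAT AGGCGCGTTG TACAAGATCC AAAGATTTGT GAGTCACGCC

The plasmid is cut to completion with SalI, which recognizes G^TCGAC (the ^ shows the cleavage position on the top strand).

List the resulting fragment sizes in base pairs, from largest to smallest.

SalI sites (GTCGAC) start at positions 44, 80.
SalI cuts after the first base of each site, so after positions 44, 80.
Circular molecule, 2 cuts → 2 fragments:
  45–80 → 36 bp
  81–150 then 1–44 → 70 + 44 = 114 bp
Sorted largest to smallest: 114, 36 bp.

114, 36 bp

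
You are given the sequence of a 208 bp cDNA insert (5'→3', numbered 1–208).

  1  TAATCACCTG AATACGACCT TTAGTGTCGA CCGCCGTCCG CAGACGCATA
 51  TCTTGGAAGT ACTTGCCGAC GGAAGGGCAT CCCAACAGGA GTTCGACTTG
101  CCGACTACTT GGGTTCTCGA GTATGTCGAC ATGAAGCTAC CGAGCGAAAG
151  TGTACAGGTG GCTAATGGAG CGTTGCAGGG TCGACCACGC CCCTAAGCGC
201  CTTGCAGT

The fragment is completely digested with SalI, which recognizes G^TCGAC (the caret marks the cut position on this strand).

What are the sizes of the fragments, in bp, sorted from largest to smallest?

SalI sites (GTCGAC) start at positions 26, 125, 180.
SalI cuts after the first base of each site, so after positions 26, 125, 180.
Linear molecule, 3 cuts → 4 fragments:
  1–26 → 26 bp
  27–125 → 99 bp
  126–180 → 55 bp
  181–208 → 28 bp
Sorted largest to smallest: 99, 55, 28, 26 bp.

99, 55, 28, 26 bp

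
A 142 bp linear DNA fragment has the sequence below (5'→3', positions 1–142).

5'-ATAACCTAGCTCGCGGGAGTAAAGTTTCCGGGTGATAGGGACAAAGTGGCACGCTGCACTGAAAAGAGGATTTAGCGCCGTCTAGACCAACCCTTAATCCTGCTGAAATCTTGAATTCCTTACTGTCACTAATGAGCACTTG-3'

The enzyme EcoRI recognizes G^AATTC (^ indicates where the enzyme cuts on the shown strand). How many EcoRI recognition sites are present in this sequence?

1

GAATTC occurs starting at position 113.
EcoRI cuts at 1 site.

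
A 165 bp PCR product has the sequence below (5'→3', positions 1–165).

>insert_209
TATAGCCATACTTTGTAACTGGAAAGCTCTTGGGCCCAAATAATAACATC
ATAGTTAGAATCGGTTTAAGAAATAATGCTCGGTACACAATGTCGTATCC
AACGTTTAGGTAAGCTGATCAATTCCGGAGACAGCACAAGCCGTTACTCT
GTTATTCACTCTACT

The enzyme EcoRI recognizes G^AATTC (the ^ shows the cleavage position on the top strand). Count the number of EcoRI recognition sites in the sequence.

0

No occurrence of GAATTC is present in the sequence.
EcoRI does not cut: 0 sites.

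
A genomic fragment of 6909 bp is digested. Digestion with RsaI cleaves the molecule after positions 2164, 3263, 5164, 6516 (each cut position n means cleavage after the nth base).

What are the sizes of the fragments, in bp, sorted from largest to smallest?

Linear molecule, 4 cuts → 5 fragments:
  2164 − 0 = 2164 bp
  3263 − 2164 = 1099 bp
  5164 − 3263 = 1901 bp
  6516 − 5164 = 1352 bp
  6909 − 6516 = 393 bp
Sorted largest to smallest: 2164, 1901, 1352, 1099, 393 bp.

2164, 1901, 1352, 1099, 393 bp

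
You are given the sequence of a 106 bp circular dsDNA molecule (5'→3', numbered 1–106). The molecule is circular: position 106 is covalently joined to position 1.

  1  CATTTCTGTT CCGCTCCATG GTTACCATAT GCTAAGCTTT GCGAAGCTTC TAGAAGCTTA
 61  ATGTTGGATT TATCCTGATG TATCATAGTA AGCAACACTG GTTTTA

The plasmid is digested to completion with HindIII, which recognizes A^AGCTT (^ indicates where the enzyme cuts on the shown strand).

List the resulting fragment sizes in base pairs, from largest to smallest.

HindIII sites (AAGCTT) start at positions 34, 44, 54.
HindIII cuts after the first base of each site, so after positions 34, 44, 54.
Circular molecule, 3 cuts → 3 fragments:
  35–44 → 10 bp
  45–54 → 10 bp
  55–106 then 1–34 → 52 + 34 = 86 bp
Sorted largest to smallest: 86, 10, 10 bp.

86, 10, 10 bp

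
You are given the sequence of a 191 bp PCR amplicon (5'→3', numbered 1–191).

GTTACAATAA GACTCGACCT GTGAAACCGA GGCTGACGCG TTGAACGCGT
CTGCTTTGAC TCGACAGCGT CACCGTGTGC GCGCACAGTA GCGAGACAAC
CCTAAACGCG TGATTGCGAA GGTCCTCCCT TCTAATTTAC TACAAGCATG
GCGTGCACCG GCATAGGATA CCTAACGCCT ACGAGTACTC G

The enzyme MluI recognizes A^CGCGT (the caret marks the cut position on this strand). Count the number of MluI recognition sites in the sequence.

3

ACGCGT occurs starting at positions 36, 45, 106.
MluI cuts at 3 sites.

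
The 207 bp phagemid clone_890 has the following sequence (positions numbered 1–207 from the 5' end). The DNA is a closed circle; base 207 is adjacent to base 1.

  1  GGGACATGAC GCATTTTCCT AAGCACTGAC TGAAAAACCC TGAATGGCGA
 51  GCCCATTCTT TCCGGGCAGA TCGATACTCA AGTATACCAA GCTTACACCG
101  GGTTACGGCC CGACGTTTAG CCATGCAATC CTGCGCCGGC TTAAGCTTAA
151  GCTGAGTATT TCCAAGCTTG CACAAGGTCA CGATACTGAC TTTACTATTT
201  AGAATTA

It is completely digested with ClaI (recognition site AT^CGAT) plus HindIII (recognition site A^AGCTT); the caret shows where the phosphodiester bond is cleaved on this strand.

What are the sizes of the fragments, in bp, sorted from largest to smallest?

114, 54, 21, 18 bp

The ClaI site (ATCGAT) starts at position 70.
ClaI cuts after base 2 of each site, so after position 71.
HindIII sites (AAGCTT) start at positions 89, 143, 164.
HindIII cuts after the first base of each site, so after positions 89, 143, 164.
Combined cut positions: 71, 89, 143, 164.
Circular molecule, 4 cuts → 4 fragments:
  72–89 → 18 bp
  90–143 → 54 bp
  144–164 → 21 bp
  165–207 then 1–71 → 43 + 71 = 114 bp
Sorted largest to smallest: 114, 54, 21, 18 bp.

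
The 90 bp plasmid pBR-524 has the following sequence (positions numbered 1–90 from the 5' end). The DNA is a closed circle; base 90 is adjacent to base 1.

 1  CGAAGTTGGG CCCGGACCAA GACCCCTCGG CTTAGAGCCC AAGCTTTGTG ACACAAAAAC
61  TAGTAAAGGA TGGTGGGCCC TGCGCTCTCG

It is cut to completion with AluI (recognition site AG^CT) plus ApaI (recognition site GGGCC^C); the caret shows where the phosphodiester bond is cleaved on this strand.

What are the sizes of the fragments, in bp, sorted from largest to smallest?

The AluI site (AGCT) starts at position 42.
AluI cuts after base 2 of each site, so after position 43.
ApaI sites (GGGCCC) start at positions 8, 75.
ApaI cuts after base 5 of each site (before the last base), so after positions 12, 79.
Combined cut positions: 12, 43, 79.
Circular molecule, 3 cuts → 3 fragments:
  13–43 → 31 bp
  44–79 → 36 bp
  80–90 then 1–12 → 11 + 12 = 23 bp
Sorted largest to smallest: 36, 31, 23 bp.

36, 31, 23 bp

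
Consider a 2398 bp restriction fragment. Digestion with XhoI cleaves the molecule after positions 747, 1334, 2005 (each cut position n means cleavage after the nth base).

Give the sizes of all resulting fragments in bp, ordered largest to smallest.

747, 671, 587, 393 bp

Linear molecule, 3 cuts → 4 fragments:
  747 − 0 = 747 bp
  1334 − 747 = 587 bp
  2005 − 1334 = 671 bp
  2398 − 2005 = 393 bp
Sorted largest to smallest: 747, 671, 587, 393 bp.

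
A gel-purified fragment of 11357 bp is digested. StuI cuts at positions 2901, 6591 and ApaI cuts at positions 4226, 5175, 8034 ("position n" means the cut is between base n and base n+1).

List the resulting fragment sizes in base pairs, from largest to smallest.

3323, 2901, 1443, 1416, 1325, 949 bp

Combined cut positions (sorted): 2901, 4226, 5175, 6591, 8034.
Linear molecule, 5 cuts → 6 fragments:
  2901 − 0 = 2901 bp
  4226 − 2901 = 1325 bp
  5175 − 4226 = 949 bp
  6591 − 5175 = 1416 bp
  8034 − 6591 = 1443 bp
  11357 − 8034 = 3323 bp
Sorted largest to smallest: 3323, 2901, 1443, 1416, 1325, 949 bp.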